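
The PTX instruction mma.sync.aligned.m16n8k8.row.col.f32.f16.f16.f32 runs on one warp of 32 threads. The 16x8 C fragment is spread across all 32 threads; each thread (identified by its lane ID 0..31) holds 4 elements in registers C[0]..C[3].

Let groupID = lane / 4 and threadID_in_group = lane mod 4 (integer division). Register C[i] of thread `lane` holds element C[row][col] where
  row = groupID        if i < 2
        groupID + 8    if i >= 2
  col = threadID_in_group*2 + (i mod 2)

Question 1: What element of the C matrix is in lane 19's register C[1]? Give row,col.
19: grp=4,tig=3
[1] (4+0,3*2+1) = (4,7)

4,7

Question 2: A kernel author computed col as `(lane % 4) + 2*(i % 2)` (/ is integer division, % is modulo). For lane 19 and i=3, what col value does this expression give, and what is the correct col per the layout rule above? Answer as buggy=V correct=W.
`(lane % 4) + 2*(i % 2)`[19,3]->5
L=19->g=19>>2=4, t=19&3=3
[3]->row 4+8=12  col 3·2+1=7
col: 5 vs 7

buggy=5 correct=7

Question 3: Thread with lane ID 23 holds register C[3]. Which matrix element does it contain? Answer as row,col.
13,7

23: gr=5,th=3
[3] (5+8,3*2+1) = (13,7)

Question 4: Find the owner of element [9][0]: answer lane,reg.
4,2

r=9→G=1,rhi=1  c=0→T=0,p=0
L=1*4+0=4  i=1*2+0=2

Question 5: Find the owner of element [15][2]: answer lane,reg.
r=15⇒gr=7,Rb=1  c=2⇒th=1,odd=0
L=7*4+1=29  i=1*2+0=2

29,2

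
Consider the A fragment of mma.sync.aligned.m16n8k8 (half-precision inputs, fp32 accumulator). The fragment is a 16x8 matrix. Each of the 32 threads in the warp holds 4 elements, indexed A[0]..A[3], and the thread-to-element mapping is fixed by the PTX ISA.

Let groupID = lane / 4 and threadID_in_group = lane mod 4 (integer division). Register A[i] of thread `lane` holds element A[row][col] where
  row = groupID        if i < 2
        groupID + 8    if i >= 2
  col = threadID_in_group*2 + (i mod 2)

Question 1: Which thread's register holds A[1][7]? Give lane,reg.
7,1

r=1→G=1,rhi=0  c=7→T=3,p=1
L=1*4+3=7  i=0*2+1=1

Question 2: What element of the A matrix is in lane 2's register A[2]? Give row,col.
L=2->gid=2>>2=0, tid=2&3=2
[2]->row 0+8=8  col 2·2+0=4

8,4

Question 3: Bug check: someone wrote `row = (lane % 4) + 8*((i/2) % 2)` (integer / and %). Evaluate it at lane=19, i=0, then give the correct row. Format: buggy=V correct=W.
buggy=3 correct=4

`(lane % 4) + 8*((i/2) % 2)`[19,0]->3
L=19->g=19>>2=4, t=19&3=3
[0]->row 4+0=4  col 3·2+0=6
row: 3 vs 4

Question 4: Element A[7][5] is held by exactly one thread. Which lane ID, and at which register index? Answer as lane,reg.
r=7->g=7,rb=0  c=5->t=2,b0=1
L=7*4+2=30  i=0*2+1=1

30,1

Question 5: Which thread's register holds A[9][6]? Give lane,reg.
7,2

r=9⇒gr=1,Rb=1  c=6⇒th=3,odd=0
L=1*4+3=7  i=1*2+0=2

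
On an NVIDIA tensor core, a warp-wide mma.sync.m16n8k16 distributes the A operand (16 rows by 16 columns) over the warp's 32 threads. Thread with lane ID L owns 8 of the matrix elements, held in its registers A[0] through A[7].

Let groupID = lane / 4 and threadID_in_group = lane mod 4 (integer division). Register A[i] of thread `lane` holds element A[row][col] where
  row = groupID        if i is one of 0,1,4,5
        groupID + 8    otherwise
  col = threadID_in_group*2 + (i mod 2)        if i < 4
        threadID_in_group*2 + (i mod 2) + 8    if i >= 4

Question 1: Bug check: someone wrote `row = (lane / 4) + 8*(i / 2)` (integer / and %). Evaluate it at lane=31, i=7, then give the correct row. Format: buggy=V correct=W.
`(lane / 4) + 8*(i / 2)`[31,7]->31
lane 31: g=7 (31/4), t=3 (31%4)
i=7: r=7+8=15, c=3*2+1+8=15
row: 31 vs 15

buggy=31 correct=15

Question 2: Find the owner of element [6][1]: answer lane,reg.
r=6⇒gr=6,Rb=0  c=1⇒Cb=0,th=0,odd=1
L=6*4+0=24  i=0*4+0*2+1=1

24,1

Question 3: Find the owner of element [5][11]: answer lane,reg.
21,5

r=5->g=5,rb=0  c=11->cb=1,t=1,b0=1
L=5*4+1=21  i=1*4+0*2+1=5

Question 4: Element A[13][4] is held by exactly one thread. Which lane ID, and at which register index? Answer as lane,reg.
r=13→G=5,rhi=1  c=4→chi=0,T=2,p=0
L=5*4+2=22  i=0*4+1*2+0=2

22,2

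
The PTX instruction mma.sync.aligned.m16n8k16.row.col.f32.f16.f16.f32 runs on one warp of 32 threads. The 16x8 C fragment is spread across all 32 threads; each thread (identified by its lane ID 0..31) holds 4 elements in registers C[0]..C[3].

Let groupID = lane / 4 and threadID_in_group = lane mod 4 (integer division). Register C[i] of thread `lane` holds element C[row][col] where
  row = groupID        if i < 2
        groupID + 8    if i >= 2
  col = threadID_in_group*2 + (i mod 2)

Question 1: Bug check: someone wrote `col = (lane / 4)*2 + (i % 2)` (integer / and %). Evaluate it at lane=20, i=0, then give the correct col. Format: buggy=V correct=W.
`(lane / 4)*2 + (i % 2)`[20,0]->10
20: g=5,t=0
[0] (5+0,0*2+0) = (5,0)
col: 10 vs 0

buggy=10 correct=0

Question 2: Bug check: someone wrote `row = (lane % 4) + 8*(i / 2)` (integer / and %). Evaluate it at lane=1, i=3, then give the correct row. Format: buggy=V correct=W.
`(lane % 4) + 8*(i / 2)`[1,3]->9
L=1->g=1>>2=0, t=1&3=1
[3]->row 0+8=8  col 1·2+1=3
row: 9 vs 8

buggy=9 correct=8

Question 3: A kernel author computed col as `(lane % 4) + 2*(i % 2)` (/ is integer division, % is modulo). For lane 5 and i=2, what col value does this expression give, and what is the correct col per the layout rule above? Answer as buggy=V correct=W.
buggy=1 correct=2

`(lane % 4) + 2*(i % 2)`[5,2]=>1
L=5=>grp=5>>2=1, tig=5&3=1
[2]=>row 1+8=9  col 1·2+0=2
col: 1 vs 2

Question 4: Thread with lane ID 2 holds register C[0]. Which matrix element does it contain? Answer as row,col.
2: gid=0,tid=2
[0] (0+0,2*2+0) = (0,4)

0,4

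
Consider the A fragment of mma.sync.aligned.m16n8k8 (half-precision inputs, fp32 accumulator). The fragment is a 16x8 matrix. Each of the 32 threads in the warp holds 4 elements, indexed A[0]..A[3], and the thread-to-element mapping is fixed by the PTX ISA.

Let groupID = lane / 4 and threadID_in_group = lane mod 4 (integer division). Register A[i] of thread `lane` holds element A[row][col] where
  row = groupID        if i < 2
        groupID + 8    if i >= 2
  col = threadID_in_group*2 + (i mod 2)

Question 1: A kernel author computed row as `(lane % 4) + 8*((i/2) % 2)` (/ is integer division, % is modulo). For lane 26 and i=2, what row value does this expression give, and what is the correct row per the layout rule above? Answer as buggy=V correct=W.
buggy=10 correct=14

`(lane % 4) + 8*((i/2) % 2)`[26,2]->10
lane 26: g=6 (26/4), t=2 (26%4)
i=2: r=6+8=14, c=2*2+0=4
row: 10 vs 14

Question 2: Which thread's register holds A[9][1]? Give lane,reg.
r:9=>grp=1,rB=1  c:1=>tig=0,lo=1
L=1*4+0=4  i=1*2+1=3

4,3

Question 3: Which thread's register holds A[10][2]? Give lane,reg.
9,2

r=10→G=2,rhi=1  c=2→T=1,p=0
L=2*4+1=9  i=1*2+0=2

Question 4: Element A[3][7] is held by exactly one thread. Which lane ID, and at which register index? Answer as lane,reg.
15,1

r=3→G=3,rhi=0  c=7→T=3,p=1
L=3*4+3=15  i=0*2+1=1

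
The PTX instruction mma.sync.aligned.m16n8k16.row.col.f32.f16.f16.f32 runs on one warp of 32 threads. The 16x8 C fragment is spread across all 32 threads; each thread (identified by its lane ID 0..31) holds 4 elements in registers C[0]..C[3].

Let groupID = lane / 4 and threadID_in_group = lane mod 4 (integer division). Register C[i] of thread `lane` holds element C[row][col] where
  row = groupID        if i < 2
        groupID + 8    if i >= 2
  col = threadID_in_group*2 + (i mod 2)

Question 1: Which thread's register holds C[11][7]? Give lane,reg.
r=11->g=3,rb=1  c=7->t=3,b0=1
L=3*4+3=15  i=1*2+1=3

15,3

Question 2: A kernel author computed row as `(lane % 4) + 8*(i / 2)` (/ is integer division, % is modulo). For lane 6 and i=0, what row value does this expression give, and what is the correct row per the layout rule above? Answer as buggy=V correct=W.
`(lane % 4) + 8*(i / 2)`[6,0]→2
lane 6: G=1 (6/4), T=2 (6%4)
i=0: r=1+0=1, c=2*2+0=4
row: 2 vs 1

buggy=2 correct=1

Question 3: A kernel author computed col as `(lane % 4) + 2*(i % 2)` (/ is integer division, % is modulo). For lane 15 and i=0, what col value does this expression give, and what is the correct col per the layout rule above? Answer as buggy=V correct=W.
buggy=3 correct=6

`(lane % 4) + 2*(i % 2)`[15,0]→3
lane 15: G=3 (15/4), T=3 (15%4)
i=0: r=3+0=3, c=3*2+0=6
col: 3 vs 6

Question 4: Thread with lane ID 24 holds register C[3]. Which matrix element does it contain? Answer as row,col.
14,1

24: G=6,T=0
[3] (6+8,0*2+1) = (14,1)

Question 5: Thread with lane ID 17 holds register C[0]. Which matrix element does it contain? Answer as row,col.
17: grp=4,tig=1
[0] (4+0,1*2+0) = (4,2)

4,2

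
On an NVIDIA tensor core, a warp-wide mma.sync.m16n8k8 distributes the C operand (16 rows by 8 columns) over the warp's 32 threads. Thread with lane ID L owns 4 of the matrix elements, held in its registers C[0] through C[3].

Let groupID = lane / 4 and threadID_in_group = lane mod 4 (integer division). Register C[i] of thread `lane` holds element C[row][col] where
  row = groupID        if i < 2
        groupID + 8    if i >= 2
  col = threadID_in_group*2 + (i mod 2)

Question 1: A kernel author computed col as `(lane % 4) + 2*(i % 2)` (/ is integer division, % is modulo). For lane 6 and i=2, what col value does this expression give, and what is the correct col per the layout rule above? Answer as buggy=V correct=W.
`(lane % 4) + 2*(i % 2)`[6,2]->2
lane 6: g=1 (6/4), t=2 (6%4)
i=2: r=1+8=9, c=2*2+0=4
col: 2 vs 4

buggy=2 correct=4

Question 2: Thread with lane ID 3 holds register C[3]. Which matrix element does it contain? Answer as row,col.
8,7

L=3→G=3>>2=0, T=3&3=3
[3]→row 0+8=8  col 3·2+1=7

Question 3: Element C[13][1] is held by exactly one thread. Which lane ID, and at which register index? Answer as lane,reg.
20,3

r=13->g=5,rb=1  c=1->t=0,b0=1
L=5*4+0=20  i=1*2+1=3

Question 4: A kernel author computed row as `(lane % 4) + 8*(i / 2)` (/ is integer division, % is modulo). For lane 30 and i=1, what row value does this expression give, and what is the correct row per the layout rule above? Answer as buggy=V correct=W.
buggy=2 correct=7

`(lane % 4) + 8*(i / 2)`[30,1]=>2
lane 30=>30/4=7, 30 mod 4=2
i=1  r:7+0=>7  c:2·2+1=>5
row: 2 vs 7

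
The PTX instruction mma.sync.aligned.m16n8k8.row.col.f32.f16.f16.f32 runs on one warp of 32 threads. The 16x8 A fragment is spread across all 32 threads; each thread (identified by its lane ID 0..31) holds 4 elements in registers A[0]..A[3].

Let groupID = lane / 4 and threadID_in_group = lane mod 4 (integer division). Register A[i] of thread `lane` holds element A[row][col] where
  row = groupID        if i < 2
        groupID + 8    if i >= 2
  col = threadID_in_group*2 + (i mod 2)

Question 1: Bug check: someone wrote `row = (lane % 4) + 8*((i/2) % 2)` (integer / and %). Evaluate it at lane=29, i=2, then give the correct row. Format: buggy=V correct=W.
`(lane % 4) + 8*((i/2) % 2)`[29,2]⇒9
lane 29: gr=7 (29/4), th=1 (29%4)
i=2: r=7+8=15, c=1*2+0=2
row: 9 vs 15

buggy=9 correct=15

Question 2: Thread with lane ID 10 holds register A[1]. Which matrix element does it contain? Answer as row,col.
L=10→G=10>>2=2, T=10&3=2
[1]→row 2+0=2  col 2·2+1=5

2,5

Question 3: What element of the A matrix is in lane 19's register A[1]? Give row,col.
4,7

L=19⇒gr=19>>2=4, th=19&3=3
[1]⇒row 4+0=4  col 3·2+1=7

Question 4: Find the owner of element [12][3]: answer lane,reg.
17,3

r: 12->gid=4,r8=1  c: 3->tid=1,i&1=1
L=4*4+1=17  i=1*2+1=3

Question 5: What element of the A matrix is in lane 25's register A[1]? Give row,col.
6,3

L=25->gid=25>>2=6, tid=25&3=1
[1]->row 6+0=6  col 1·2+1=3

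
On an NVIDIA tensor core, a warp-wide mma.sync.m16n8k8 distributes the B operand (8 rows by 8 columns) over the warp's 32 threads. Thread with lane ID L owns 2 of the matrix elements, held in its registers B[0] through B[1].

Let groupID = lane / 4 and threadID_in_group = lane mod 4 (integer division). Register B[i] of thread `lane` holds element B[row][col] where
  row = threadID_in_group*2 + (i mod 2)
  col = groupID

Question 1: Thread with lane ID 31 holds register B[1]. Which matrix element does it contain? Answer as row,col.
L=31=>grp=31>>2=7, tig=31&3=3
[1]=>row 3·2+1=7  col grp=7

7,7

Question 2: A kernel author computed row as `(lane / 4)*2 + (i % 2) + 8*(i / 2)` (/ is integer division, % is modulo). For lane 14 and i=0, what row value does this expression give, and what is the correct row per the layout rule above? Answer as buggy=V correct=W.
buggy=6 correct=4

`(lane / 4)*2 + (i % 2) + 8*(i / 2)`[14,0]->6
L=14->gid=14>>2=3, tid=14&3=2
[0]->row 2·2+0=4  col gid=3
row: 6 vs 4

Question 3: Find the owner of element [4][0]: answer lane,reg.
2,0

c=0→G=0  r=4→T=2,p=0
L=0*4+2=2  i=0=0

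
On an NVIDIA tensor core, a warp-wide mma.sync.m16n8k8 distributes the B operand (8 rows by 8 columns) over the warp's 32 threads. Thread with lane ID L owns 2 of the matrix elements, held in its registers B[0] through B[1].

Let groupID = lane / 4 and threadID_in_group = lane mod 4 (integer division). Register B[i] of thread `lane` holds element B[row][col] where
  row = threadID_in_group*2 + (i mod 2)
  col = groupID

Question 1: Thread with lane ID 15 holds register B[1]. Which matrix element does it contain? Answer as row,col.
L=15->g=15>>2=3, t=15&3=3
[1]->row 3·2+1=7  col g=3

7,3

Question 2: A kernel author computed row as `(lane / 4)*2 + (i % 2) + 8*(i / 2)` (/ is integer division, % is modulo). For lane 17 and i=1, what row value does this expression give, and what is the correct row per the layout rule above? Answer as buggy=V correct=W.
buggy=9 correct=3

`(lane / 4)*2 + (i % 2) + 8*(i / 2)`[17,1]->9
L=17->g=17>>2=4, t=17&3=1
[1]->row 1·2+1=3  col g=4
row: 9 vs 3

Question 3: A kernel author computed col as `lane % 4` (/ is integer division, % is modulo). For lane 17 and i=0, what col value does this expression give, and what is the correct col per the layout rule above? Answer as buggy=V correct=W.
`lane % 4`[17,0]->1
L=17->g=17>>2=4, t=17&3=1
[0]->row 1·2+0=2  col g=4
col: 1 vs 4

buggy=1 correct=4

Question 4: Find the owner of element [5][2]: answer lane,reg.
c=2⇒gr=2  r=5⇒th=2,odd=1
L=2*4+2=10  i=1=1

10,1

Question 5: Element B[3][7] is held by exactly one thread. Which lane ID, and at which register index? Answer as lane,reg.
29,1

c=7→G=7  r=3→T=1,p=1
L=7*4+1=29  i=1=1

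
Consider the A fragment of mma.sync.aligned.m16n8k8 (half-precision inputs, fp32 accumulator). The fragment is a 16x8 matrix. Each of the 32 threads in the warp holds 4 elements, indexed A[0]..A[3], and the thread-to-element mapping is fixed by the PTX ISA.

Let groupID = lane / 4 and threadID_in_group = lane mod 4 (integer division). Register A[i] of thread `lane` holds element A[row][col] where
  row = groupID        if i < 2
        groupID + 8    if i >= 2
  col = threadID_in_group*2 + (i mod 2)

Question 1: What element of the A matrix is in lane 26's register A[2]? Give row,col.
L=26->gid=26>>2=6, tid=26&3=2
[2]->row 6+8=14  col 2·2+0=4

14,4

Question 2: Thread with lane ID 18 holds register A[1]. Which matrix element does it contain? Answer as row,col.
lane 18→18/4=4, 18 mod 4=2
i=1  r:4+0→4  c:2·2+1→5

4,5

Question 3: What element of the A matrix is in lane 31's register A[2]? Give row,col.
15,6

lane 31: G=7 (31/4), T=3 (31%4)
i=2: r=7+8=15, c=3*2+0=6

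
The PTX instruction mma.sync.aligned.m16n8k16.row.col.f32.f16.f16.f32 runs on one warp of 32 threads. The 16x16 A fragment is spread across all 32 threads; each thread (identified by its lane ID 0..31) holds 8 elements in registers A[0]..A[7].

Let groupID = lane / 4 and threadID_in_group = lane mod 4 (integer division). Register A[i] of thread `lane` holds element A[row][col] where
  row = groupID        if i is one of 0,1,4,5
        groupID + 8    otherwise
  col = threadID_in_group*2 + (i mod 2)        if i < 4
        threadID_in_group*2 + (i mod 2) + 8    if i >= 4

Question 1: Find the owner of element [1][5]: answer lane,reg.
6,1

r:1=>grp=1,rB=0  c:5=>cB=0,tig=2,lo=1
L=1*4+2=6  i=0*4+0*2+1=1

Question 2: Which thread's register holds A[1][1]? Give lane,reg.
4,1

r:1=>grp=1,rB=0  c:1=>cB=0,tig=0,lo=1
L=1*4+0=4  i=0*4+0*2+1=1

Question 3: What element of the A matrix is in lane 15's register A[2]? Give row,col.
11,6

lane 15: gid=3 (15/4), tid=3 (15%4)
i=2: r=3+8=11, c=3*2+0+0=6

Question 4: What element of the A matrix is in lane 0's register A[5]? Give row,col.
L=0→G=0>>2=0, T=0&3=0
[5]→row 0+0=0  col 0·2+1+8=9

0,9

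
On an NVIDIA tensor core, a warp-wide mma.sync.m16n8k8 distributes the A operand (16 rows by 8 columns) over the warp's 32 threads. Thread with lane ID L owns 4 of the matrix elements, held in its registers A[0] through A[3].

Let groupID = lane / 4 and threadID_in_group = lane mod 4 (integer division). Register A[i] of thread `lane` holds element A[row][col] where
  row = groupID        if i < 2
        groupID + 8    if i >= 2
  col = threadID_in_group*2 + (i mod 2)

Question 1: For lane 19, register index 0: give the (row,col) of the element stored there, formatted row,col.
lane 19: gid=4 (19/4), tid=3 (19%4)
i=0: r=4+0=4, c=3*2+0=6

4,6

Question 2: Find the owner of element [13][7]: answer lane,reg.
r=13→G=5,rhi=1  c=7→T=3,p=1
L=5*4+3=23  i=1*2+1=3

23,3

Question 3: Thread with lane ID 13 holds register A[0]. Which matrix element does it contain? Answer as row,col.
13: gr=3,th=1
[0] (3+0,1*2+0) = (3,2)

3,2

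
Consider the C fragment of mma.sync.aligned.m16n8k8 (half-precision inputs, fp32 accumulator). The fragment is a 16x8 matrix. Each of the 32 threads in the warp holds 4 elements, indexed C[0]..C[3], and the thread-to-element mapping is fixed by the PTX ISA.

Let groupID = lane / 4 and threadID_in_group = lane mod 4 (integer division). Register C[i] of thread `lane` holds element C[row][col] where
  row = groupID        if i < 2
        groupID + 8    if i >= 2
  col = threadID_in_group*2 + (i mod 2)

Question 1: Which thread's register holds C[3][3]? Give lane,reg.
13,1

r=3⇒gr=3,Rb=0  c=3⇒th=1,odd=1
L=3*4+1=13  i=0*2+1=1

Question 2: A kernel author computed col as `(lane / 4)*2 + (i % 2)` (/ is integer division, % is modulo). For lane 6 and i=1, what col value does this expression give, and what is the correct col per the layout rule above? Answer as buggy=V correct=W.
`(lane / 4)*2 + (i % 2)`[6,1]->3
6: gid=1,tid=2
[1] (1+0,2*2+1) = (1,5)
col: 3 vs 5

buggy=3 correct=5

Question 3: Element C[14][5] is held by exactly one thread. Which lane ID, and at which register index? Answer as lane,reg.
26,3

r=14->g=6,rb=1  c=5->t=2,b0=1
L=6*4+2=26  i=1*2+1=3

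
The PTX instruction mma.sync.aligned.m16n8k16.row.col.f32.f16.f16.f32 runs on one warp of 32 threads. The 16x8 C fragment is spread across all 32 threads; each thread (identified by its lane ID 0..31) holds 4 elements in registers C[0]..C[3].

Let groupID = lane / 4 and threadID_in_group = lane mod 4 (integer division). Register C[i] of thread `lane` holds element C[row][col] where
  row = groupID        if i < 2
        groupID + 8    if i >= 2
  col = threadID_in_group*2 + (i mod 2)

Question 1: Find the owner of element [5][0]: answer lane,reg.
20,0

r=5->g=5,rb=0  c=0->t=0,b0=0
L=5*4+0=20  i=0*2+0=0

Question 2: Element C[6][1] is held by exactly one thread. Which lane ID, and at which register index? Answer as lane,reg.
r=6->g=6,rb=0  c=1->t=0,b0=1
L=6*4+0=24  i=0*2+1=1

24,1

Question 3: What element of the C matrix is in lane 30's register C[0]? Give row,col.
30: G=7,T=2
[0] (7+0,2*2+0) = (7,4)

7,4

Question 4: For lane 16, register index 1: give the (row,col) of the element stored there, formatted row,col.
lane 16: grp=4 (16/4), tig=0 (16%4)
i=1: r=4+0=4, c=0*2+1=1

4,1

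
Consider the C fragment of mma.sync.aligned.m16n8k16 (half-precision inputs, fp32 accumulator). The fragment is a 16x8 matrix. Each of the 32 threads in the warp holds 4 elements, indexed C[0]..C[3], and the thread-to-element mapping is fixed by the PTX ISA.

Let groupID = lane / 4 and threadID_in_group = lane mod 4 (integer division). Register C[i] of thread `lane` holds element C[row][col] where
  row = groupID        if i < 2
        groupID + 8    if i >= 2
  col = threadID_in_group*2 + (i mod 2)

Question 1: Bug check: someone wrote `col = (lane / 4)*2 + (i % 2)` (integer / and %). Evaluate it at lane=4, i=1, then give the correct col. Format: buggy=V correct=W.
`(lane / 4)*2 + (i % 2)`[4,1]⇒3
lane 4⇒4/4=1, 4 mod 4=0
i=1  r:1+0⇒1  c:2·0+1⇒1
col: 3 vs 1

buggy=3 correct=1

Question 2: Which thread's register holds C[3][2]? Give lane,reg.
r:3=>grp=3,rB=0  c:2=>tig=1,lo=0
L=3*4+1=13  i=0*2+0=0

13,0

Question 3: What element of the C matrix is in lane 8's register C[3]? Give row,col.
10,1

lane 8->8/4=2, 8 mod 4=0
i=3  r:2+8->10  c:2·0+1->1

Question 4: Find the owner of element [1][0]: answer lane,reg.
r=1→G=1,rhi=0  c=0→T=0,p=0
L=1*4+0=4  i=0*2+0=0

4,0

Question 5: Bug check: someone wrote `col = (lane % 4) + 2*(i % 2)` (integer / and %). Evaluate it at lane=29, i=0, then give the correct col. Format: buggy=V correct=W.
`(lane % 4) + 2*(i % 2)`[29,0]=>1
lane 29: grp=7 (29/4), tig=1 (29%4)
i=0: r=7+0=7, c=1*2+0=2
col: 1 vs 2

buggy=1 correct=2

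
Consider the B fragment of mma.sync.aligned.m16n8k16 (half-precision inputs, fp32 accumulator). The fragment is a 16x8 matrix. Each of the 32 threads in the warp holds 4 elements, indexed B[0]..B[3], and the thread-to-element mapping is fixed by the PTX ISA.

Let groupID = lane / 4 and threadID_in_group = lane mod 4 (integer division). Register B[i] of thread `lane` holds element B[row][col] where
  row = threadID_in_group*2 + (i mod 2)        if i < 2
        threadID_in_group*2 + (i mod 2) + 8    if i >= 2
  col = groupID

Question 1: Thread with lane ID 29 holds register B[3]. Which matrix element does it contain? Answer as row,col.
11,7

L=29=>grp=29>>2=7, tig=29&3=1
[3]=>row 1·2+1+8=11  col grp=7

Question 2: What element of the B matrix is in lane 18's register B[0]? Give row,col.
lane 18->18/4=4, 18 mod 4=2
i=0  r:2·2+0+0->4  c:4

4,4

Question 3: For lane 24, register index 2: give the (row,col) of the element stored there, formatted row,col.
L=24->gid=24>>2=6, tid=24&3=0
[2]->row 0·2+0+8=8  col gid=6

8,6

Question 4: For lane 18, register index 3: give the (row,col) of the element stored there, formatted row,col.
13,4

L=18->g=18>>2=4, t=18&3=2
[3]->row 2·2+1+8=13  col g=4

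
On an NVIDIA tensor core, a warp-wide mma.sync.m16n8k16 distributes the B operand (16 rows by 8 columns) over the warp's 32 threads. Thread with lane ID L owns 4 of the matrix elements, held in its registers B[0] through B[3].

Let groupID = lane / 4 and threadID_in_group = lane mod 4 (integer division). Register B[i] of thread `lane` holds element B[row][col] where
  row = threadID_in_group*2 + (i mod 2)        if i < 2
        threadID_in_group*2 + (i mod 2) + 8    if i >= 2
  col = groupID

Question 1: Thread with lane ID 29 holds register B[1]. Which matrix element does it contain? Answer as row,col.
3,7

L=29->gid=29>>2=7, tid=29&3=1
[1]->row 1·2+1+0=3  col gid=7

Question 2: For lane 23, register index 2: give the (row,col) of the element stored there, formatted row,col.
14,5

lane 23: g=5 (23/4), t=3 (23%4)
i=2: r=3*2+0+8=14, c=g=5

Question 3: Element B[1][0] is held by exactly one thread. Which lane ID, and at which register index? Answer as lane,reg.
0,1

c=0⇒gr=0  r=1⇒Rb=0,th=0,odd=1
L=0*4+0=0  i=0*2+1=1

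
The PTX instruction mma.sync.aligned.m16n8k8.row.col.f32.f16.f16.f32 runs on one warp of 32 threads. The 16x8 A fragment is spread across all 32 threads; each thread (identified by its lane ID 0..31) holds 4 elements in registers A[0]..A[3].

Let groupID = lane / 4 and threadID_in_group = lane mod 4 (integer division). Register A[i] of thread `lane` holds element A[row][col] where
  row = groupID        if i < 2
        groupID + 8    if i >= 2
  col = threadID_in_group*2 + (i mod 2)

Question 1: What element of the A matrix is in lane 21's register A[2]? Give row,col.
L=21->gid=21>>2=5, tid=21&3=1
[2]->row 5+8=13  col 1·2+0=2

13,2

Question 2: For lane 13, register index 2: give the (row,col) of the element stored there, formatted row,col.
lane 13: grp=3 (13/4), tig=1 (13%4)
i=2: r=3+8=11, c=1*2+0=2

11,2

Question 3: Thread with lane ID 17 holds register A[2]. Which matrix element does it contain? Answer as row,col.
lane 17->17/4=4, 17 mod 4=1
i=2  r:4+8->12  c:2·1+0->2

12,2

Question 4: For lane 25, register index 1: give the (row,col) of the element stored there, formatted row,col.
lane 25->25/4=6, 25 mod 4=1
i=1  r:6+0->6  c:2·1+1->3

6,3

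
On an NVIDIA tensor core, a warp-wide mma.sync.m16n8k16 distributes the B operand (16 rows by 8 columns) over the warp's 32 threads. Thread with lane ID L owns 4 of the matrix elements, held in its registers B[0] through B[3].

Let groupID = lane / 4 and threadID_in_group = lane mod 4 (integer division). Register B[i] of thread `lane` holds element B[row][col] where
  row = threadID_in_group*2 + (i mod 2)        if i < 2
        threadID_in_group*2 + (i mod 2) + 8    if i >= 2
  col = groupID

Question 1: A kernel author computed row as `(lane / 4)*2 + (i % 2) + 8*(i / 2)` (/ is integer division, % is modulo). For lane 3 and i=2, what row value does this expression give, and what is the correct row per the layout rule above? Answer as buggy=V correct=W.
buggy=8 correct=14

`(lane / 4)*2 + (i % 2) + 8*(i / 2)`[3,2]⇒8
L=3⇒gr=3>>2=0, th=3&3=3
[2]⇒row 3·2+0+8=14  col gr=0
row: 8 vs 14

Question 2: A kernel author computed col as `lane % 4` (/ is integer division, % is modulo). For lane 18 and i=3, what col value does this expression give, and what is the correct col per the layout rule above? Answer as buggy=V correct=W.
`lane % 4`[18,3]->2
lane 18: g=4 (18/4), t=2 (18%4)
i=3: r=2*2+1+8=13, c=g=4
col: 2 vs 4

buggy=2 correct=4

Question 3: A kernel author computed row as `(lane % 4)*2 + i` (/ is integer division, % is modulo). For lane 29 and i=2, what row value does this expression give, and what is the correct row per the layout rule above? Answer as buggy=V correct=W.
`(lane % 4)*2 + i`[29,2]⇒4
lane 29⇒29/4=7, 29 mod 4=1
i=2  r:2·1+0+8⇒10  c:7
row: 4 vs 10

buggy=4 correct=10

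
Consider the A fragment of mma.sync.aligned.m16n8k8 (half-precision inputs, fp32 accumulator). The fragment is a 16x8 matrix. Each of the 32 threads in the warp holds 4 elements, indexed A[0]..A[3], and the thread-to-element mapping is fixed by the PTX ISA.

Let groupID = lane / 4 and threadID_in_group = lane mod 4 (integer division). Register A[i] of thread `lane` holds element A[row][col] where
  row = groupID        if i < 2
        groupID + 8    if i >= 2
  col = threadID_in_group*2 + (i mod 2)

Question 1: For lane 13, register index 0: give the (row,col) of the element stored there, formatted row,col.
3,2

L=13->g=13>>2=3, t=13&3=1
[0]->row 3+0=3  col 1·2+0=2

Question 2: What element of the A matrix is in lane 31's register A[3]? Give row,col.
15,7

lane 31=>31/4=7, 31 mod 4=3
i=3  r:7+8=>15  c:2·3+1=>7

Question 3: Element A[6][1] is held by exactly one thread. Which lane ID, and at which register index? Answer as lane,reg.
r: 6->gid=6,r8=0  c: 1->tid=0,i&1=1
L=6*4+0=24  i=0*2+1=1

24,1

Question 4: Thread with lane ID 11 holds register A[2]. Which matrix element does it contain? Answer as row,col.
lane 11: gr=2 (11/4), th=3 (11%4)
i=2: r=2+8=10, c=3*2+0=6

10,6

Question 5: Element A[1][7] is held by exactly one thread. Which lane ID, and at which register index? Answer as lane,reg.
r=1->g=1,rb=0  c=7->t=3,b0=1
L=1*4+3=7  i=0*2+1=1

7,1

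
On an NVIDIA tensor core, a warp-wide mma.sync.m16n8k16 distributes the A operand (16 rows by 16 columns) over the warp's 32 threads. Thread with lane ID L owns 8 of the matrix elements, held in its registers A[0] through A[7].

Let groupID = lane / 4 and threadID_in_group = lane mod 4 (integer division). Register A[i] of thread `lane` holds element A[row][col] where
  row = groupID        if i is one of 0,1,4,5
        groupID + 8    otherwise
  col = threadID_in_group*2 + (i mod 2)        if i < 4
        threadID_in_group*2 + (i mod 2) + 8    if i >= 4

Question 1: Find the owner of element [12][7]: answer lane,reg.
r=12⇒gr=4,Rb=1  c=7⇒Cb=0,th=3,odd=1
L=4*4+3=19  i=0*4+1*2+1=3

19,3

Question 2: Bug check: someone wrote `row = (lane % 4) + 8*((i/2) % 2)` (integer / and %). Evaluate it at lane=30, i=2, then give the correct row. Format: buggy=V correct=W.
`(lane % 4) + 8*((i/2) % 2)`[30,2]->10
L=30->g=30>>2=7, t=30&3=2
[2]->row 7+8=15  col 2·2+0+0=4
row: 10 vs 15

buggy=10 correct=15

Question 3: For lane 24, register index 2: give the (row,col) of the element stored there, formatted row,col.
14,0

24: grp=6,tig=0
[2] (6+8,0*2+0+0) = (14,0)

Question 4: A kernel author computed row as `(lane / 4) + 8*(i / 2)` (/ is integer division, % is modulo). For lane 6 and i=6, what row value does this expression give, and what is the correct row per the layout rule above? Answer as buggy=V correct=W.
buggy=25 correct=9

`(lane / 4) + 8*(i / 2)`[6,6]=>25
6: grp=1,tig=2
[6] (1+8,2*2+0+8) = (9,12)
row: 25 vs 9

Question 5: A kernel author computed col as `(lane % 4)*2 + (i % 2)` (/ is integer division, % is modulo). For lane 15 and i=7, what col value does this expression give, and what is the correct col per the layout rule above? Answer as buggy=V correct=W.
buggy=7 correct=15

`(lane % 4)*2 + (i % 2)`[15,7]⇒7
lane 15: gr=3 (15/4), th=3 (15%4)
i=7: r=3+8=11, c=3*2+1+8=15
col: 7 vs 15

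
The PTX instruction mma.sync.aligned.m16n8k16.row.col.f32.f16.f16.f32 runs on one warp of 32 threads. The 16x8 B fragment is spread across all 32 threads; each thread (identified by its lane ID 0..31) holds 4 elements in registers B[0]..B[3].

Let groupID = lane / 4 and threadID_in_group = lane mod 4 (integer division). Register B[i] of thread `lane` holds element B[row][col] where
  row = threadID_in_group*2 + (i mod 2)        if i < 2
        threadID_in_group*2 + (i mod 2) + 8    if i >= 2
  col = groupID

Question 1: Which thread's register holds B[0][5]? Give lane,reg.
20,0

c: 5->gid=5  r: 0->r8=0,tid=0,i&1=0
L=5*4+0=20  i=0*2+0=0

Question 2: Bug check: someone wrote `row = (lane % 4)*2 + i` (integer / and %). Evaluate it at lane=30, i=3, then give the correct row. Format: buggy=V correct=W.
`(lane % 4)*2 + i`[30,3]⇒7
lane 30⇒30/4=7, 30 mod 4=2
i=3  r:2·2+1+8⇒13  c:7
row: 7 vs 13

buggy=7 correct=13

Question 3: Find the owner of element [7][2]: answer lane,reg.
c:2=>grp=2  r:7=>rB=0,tig=3,lo=1
L=2*4+3=11  i=0*2+1=1

11,1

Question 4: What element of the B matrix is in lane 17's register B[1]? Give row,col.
lane 17: gid=4 (17/4), tid=1 (17%4)
i=1: r=1*2+1+0=3, c=gid=4

3,4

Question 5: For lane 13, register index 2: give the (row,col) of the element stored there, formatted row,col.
L=13->gid=13>>2=3, tid=13&3=1
[2]->row 1·2+0+8=10  col gid=3

10,3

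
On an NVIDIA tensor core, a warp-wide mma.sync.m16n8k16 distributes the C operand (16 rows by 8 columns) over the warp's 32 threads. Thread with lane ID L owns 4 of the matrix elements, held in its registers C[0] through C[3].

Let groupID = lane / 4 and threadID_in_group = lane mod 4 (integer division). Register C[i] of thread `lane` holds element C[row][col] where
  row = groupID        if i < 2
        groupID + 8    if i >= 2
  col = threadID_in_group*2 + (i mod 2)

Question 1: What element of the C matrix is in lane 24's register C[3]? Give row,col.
L=24⇒gr=24>>2=6, th=24&3=0
[3]⇒row 6+8=14  col 0·2+1=1

14,1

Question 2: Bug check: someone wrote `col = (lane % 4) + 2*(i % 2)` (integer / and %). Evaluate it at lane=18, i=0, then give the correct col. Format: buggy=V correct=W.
`(lane % 4) + 2*(i % 2)`[18,0]=>2
L=18=>grp=18>>2=4, tig=18&3=2
[0]=>row 4+0=4  col 2·2+0=4
col: 2 vs 4

buggy=2 correct=4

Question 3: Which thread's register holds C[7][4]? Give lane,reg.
30,0

r=7⇒gr=7,Rb=0  c=4⇒th=2,odd=0
L=7*4+2=30  i=0*2+0=0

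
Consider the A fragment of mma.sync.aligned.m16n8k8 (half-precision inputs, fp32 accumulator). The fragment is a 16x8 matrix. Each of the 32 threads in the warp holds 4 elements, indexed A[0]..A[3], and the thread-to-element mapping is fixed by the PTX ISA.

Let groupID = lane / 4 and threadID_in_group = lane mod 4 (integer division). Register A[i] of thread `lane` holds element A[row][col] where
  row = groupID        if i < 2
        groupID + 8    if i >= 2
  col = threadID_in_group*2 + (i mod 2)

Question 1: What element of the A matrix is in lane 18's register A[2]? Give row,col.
lane 18: G=4 (18/4), T=2 (18%4)
i=2: r=4+8=12, c=2*2+0=4

12,4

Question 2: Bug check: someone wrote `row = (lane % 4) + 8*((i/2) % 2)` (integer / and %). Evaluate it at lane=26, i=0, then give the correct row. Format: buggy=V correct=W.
buggy=2 correct=6

`(lane % 4) + 8*((i/2) % 2)`[26,0]->2
L=26->gid=26>>2=6, tid=26&3=2
[0]->row 6+0=6  col 2·2+0=4
row: 2 vs 6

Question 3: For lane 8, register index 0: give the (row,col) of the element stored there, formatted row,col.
2,0

lane 8: g=2 (8/4), t=0 (8%4)
i=0: r=2+0=2, c=0*2+0=0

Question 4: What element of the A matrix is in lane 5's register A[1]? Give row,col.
lane 5->5/4=1, 5 mod 4=1
i=1  r:1+0->1  c:2·1+1->3

1,3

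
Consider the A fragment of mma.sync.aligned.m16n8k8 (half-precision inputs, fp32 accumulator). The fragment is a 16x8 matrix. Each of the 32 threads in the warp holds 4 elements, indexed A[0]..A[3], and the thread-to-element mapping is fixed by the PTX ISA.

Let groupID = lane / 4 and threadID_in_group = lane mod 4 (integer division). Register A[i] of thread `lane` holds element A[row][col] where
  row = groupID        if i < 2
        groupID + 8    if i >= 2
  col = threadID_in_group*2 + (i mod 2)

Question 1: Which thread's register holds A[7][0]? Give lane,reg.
r=7⇒gr=7,Rb=0  c=0⇒th=0,odd=0
L=7*4+0=28  i=0*2+0=0

28,0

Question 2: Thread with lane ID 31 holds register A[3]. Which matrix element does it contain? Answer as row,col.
15,7

lane 31->31/4=7, 31 mod 4=3
i=3  r:7+8->15  c:2·3+1->7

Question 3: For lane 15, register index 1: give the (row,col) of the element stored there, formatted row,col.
lane 15->15/4=3, 15 mod 4=3
i=1  r:3+0->3  c:2·3+1->7

3,7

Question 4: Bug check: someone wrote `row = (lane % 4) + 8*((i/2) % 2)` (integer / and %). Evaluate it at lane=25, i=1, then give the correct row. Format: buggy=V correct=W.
`(lane % 4) + 8*((i/2) % 2)`[25,1]⇒1
lane 25: gr=6 (25/4), th=1 (25%4)
i=1: r=6+0=6, c=1*2+1=3
row: 1 vs 6

buggy=1 correct=6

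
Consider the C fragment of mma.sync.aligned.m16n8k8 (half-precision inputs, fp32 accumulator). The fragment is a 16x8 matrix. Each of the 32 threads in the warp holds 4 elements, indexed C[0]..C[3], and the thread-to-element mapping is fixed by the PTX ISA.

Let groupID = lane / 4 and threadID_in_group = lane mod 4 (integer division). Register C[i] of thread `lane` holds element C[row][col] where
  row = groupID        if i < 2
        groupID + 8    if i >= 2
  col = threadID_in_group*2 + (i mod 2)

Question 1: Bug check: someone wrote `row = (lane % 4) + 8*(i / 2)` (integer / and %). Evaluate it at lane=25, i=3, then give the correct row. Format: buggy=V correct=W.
buggy=9 correct=14

`(lane % 4) + 8*(i / 2)`[25,3]->9
lane 25->25/4=6, 25 mod 4=1
i=3  r:6+8->14  c:2·1+1->3
row: 9 vs 14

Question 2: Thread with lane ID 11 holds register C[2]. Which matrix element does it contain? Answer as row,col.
lane 11→11/4=2, 11 mod 4=3
i=2  r:2+8→10  c:2·3+0→6

10,6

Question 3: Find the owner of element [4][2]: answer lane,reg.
r: 4->gid=4,r8=0  c: 2->tid=1,i&1=0
L=4*4+1=17  i=0*2+0=0

17,0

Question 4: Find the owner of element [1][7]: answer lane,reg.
r:1=>grp=1,rB=0  c:7=>tig=3,lo=1
L=1*4+3=7  i=0*2+1=1

7,1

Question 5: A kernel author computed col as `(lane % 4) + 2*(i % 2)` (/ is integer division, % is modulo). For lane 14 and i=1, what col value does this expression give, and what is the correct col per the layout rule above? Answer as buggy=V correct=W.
`(lane % 4) + 2*(i % 2)`[14,1]⇒4
lane 14⇒14/4=3, 14 mod 4=2
i=1  r:3+0⇒3  c:2·2+1⇒5
col: 4 vs 5

buggy=4 correct=5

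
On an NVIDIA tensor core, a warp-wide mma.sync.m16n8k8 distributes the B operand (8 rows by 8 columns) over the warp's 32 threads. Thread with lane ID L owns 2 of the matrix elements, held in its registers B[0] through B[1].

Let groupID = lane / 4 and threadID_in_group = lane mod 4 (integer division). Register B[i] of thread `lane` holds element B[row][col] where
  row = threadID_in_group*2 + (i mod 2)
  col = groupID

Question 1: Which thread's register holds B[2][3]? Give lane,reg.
c: 3->gid=3  r: 2->tid=1,i&1=0
L=3*4+1=13  i=0=0

13,0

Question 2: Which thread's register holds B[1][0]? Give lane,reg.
0,1

c: 0->gid=0  r: 1->tid=0,i&1=1
L=0*4+0=0  i=1=1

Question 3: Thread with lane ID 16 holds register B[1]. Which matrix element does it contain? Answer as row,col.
1,4

L=16⇒gr=16>>2=4, th=16&3=0
[1]⇒row 0·2+1=1  col gr=4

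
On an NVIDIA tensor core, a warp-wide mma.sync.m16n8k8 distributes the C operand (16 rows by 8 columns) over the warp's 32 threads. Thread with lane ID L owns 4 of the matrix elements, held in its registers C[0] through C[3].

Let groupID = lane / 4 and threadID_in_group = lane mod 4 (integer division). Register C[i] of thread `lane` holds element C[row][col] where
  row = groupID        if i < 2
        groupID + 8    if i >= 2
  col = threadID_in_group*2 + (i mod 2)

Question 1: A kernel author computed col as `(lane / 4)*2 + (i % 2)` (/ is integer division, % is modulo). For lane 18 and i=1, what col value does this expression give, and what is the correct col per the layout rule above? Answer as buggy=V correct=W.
buggy=9 correct=5

`(lane / 4)*2 + (i % 2)`[18,1]⇒9
lane 18: gr=4 (18/4), th=2 (18%4)
i=1: r=4+0=4, c=2*2+1=5
col: 9 vs 5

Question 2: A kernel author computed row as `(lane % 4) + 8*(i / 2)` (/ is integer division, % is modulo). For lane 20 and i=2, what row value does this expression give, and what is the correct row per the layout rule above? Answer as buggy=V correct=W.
buggy=8 correct=13

`(lane % 4) + 8*(i / 2)`[20,2]->8
lane 20: gid=5 (20/4), tid=0 (20%4)
i=2: r=5+8=13, c=0*2+0=0
row: 8 vs 13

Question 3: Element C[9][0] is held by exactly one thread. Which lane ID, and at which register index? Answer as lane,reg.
r=9->g=1,rb=1  c=0->t=0,b0=0
L=1*4+0=4  i=1*2+0=2

4,2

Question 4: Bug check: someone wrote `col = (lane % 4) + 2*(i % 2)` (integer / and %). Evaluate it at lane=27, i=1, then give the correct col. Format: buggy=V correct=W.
buggy=5 correct=7

`(lane % 4) + 2*(i % 2)`[27,1]->5
L=27->g=27>>2=6, t=27&3=3
[1]->row 6+0=6  col 3·2+1=7
col: 5 vs 7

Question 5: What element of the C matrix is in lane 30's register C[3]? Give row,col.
15,5

30: gid=7,tid=2
[3] (7+8,2*2+1) = (15,5)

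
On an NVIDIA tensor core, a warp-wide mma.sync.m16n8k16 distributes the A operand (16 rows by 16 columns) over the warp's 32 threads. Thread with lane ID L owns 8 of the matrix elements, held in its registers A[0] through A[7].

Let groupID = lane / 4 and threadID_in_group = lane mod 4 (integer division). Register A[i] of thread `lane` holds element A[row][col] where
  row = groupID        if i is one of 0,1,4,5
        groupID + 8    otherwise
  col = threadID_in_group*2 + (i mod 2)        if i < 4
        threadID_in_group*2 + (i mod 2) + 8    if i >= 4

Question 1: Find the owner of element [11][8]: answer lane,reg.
r: 11->gid=3,r8=1  c: 8->c8=1,tid=0,i&1=0
L=3*4+0=12  i=1*4+1*2+0=6

12,6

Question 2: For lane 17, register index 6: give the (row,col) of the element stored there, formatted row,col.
12,10

lane 17: gr=4 (17/4), th=1 (17%4)
i=6: r=4+8=12, c=1*2+0+8=10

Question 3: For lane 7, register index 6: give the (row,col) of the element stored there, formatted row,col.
7: grp=1,tig=3
[6] (1+8,3*2+0+8) = (9,14)

9,14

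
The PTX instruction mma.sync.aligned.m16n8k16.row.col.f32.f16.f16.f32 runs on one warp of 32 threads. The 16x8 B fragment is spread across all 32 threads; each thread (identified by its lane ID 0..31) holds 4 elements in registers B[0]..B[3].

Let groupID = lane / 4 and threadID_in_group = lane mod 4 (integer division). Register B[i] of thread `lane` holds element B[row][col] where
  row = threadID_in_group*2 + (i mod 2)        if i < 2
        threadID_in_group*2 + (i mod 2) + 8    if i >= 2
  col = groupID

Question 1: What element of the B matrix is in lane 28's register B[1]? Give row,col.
1,7

lane 28⇒28/4=7, 28 mod 4=0
i=1  r:2·0+1+0⇒1  c:7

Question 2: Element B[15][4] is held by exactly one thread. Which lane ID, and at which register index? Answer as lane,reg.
c: 4->gid=4  r: 15->r8=1,tid=3,i&1=1
L=4*4+3=19  i=1*2+1=3

19,3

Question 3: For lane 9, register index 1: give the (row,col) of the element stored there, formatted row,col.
9: gid=2,tid=1
[1] (1*2+1+0,2) = (3,2)

3,2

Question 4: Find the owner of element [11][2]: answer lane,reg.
c=2→G=2  r=11→rhi=1,T=1,p=1
L=2*4+1=9  i=1*2+1=3

9,3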